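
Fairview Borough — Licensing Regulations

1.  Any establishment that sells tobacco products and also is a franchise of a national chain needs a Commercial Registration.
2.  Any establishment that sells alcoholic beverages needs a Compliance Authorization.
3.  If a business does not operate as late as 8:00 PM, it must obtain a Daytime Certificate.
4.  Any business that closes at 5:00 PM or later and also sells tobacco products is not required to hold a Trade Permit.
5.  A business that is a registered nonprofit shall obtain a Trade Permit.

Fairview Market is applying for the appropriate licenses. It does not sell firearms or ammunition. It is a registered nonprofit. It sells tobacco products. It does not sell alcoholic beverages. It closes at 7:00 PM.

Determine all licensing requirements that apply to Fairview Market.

1. sells tobacco products; is a registered nonprofit (not: is a franchise of a national chain) → Commercial Registration not required.
2. does not sell alcoholic beverages → Compliance Authorization not required.
3. closes 7:00 PM, at/before 8:00 PM → Daytime Certificate required.
4. closes 7:00 PM, after 5:00 PM; sells tobacco products → exempt from Trade Permit.
5. is a registered nonprofit → Trade Permit required.

Daytime Certificate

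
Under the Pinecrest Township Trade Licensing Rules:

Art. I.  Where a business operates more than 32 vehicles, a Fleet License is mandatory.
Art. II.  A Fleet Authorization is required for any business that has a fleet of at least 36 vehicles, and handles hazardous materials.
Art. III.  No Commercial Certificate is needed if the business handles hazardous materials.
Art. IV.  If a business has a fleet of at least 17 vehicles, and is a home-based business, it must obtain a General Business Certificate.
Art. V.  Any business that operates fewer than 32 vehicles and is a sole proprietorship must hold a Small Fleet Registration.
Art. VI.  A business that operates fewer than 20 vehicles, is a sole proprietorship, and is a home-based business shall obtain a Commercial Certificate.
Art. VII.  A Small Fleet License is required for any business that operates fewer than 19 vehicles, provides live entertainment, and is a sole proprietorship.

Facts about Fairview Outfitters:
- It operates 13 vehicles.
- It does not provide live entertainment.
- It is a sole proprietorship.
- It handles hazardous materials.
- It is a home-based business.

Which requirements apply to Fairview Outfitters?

Art. I. vehicles 13 ≤ 32 → Fleet License not required.
Art. II. vehicles 13 < 36; handles hazardous materials → Fleet Authorization not required.
Art. III. handles hazardous materials → exempt from Commercial Certificate.
Art. IV. vehicles 13 < 17; is a home-based business → General Business Certificate not required.
Art. V. vehicles 13 < 32; is a sole proprietorship → Small Fleet Registration required.
Art. VI. vehicles 13 < 20; is a sole proprietorship; is a home-based business → Commercial Certificate required.
Art. VII. vehicles 13 < 19; does not provide live entertainment; is a sole proprietorship → Small Fleet License not required.

Small Fleet Registration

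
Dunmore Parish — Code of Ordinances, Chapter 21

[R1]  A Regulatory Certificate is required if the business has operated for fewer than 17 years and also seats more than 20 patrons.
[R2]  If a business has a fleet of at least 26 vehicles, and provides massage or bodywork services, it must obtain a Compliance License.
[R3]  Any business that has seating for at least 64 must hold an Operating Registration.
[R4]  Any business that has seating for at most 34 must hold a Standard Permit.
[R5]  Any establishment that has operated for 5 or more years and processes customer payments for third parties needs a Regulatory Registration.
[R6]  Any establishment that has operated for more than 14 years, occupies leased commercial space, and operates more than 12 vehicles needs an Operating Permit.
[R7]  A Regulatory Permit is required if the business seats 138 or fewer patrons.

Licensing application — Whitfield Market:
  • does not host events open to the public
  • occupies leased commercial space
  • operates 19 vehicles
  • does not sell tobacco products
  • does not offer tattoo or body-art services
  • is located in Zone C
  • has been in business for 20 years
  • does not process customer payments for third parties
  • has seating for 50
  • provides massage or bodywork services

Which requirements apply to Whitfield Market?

Operating Permit, Regulatory Permit

[R1] years in business 20 ≥ 17; seating 50 > 20 → Regulatory Certificate not required.
[R2] vehicles 19 < 26; provides massage or bodywork services → Compliance License not required.
[R3] seating 50 < 64 → Operating Registration not required.
[R4] seating 50 > 34 → Standard Permit not required.
[R5] years in business 20 ≥ 5; does not process customer payments for third parties → Regulatory Registration not required.
[R6] years in business 20 > 14; occupies leased commercial space; vehicles 19 > 12 → Operating Permit required.
[R7] seating 50 ≤ 138 → Regulatory Permit required.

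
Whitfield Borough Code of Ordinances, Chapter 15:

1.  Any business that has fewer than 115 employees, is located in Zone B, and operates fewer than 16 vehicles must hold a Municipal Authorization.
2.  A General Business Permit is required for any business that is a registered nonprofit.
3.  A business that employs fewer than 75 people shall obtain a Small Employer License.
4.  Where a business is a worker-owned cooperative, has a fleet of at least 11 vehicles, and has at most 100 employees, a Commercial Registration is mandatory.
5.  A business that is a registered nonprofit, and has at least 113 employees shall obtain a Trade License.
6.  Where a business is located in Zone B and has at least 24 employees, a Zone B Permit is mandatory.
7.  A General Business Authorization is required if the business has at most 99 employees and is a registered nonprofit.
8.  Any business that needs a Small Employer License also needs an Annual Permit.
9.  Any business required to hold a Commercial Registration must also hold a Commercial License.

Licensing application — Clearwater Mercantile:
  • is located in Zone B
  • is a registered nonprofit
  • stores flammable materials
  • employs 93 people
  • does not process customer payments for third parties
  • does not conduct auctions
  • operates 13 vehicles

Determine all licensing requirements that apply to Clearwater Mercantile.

1. employees 93 < 115; is located in Zone B; vehicles 13 < 16 → Municipal Authorization required.
2. is a registered nonprofit → General Business Permit required.
3. employees 93 ≥ 75 → Small Employer License not required.
4. is a registered nonprofit (not: is a worker-owned cooperative); vehicles 13 ≥ 11; employees 93 ≤ 100 → Commercial Registration not required.
5. is a registered nonprofit; employees 93 < 113 → Trade License not required.
6. is located in Zone B; employees 93 ≥ 24 → Zone B Permit required.
7. employees 93 ≤ 99; is a registered nonprofit → General Business Authorization required.
8. Small Employer License is not required → no effect.
9. Commercial Registration is not required → no effect.

General Business Authorization, General Business Permit, Municipal Authorization, Zone B Permit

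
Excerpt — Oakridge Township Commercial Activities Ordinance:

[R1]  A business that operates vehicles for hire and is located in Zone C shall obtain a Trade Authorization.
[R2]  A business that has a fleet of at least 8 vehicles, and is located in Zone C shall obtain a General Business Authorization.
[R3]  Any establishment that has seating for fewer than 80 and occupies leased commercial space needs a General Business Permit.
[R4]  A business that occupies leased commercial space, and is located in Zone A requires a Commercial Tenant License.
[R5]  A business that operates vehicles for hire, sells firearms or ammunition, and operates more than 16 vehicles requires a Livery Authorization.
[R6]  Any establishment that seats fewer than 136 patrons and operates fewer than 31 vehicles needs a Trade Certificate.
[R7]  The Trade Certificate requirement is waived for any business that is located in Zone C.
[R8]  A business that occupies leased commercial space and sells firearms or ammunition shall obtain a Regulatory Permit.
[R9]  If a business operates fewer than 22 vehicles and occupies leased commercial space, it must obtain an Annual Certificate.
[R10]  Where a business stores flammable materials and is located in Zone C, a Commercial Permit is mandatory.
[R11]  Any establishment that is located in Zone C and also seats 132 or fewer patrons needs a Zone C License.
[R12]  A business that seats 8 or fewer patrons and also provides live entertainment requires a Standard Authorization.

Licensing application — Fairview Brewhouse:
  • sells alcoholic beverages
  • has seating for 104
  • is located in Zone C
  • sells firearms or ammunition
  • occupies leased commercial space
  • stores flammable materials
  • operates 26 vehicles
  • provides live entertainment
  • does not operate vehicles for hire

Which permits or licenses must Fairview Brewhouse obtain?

[R1] does not operate vehicles for hire; is located in Zone C → Trade Authorization not required.
[R2] vehicles 26 ≥ 8; is located in Zone C → General Business Authorization required.
[R3] seating 104 ≥ 80; occupies leased commercial space → General Business Permit not required.
[R4] occupies leased commercial space; is located in Zone C (not: is located in Zone A) → Commercial Tenant License not required.
[R5] does not operate vehicles for hire; sells firearms or ammunition; vehicles 26 > 16 → Livery Authorization not required.
[R6] seating 104 < 136; vehicles 26 < 31 → Trade Certificate required.
[R7] is located in Zone C → exempt from Trade Certificate.
[R8] occupies leased commercial space; sells firearms or ammunition → Regulatory Permit required.
[R9] vehicles 26 ≥ 22; occupies leased commercial space → Annual Certificate not required.
[R10] stores flammable materials; is located in Zone C → Commercial Permit required.
[R11] is located in Zone C; seating 104 ≤ 132 → Zone C License required.
[R12] seating 104 > 8; provides live entertainment → Standard Authorization not required.

Commercial Permit, General Business Authorization, Regulatory Permit, Zone C License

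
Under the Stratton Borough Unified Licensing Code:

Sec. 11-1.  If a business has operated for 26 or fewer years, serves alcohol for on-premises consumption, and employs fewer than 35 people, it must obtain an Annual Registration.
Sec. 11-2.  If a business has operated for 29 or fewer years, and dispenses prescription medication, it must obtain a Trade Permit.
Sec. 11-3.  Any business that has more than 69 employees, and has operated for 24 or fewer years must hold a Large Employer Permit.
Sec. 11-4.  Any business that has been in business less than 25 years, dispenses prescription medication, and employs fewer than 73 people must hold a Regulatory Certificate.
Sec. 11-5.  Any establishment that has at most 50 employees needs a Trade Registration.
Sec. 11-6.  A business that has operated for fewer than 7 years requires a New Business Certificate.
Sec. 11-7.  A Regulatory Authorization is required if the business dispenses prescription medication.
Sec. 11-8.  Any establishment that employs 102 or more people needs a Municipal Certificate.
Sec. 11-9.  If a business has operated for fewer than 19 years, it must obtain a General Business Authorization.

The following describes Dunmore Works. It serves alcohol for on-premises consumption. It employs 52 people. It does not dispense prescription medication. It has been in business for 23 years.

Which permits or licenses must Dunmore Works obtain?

Sec. 11-1. years in business 23 ≤ 26; serves alcohol for on-premises consumption; employees 52 ≥ 35 → Annual Registration not required.
Sec. 11-2. years in business 23 ≤ 29; does not dispense prescription medication → Trade Permit not required.
Sec. 11-3. employees 52 ≤ 69; years in business 23 ≤ 24 → Large Employer Permit not required.
Sec. 11-4. years in business 23 < 25; does not dispense prescription medication; employees 52 < 73 → Regulatory Certificate not required.
Sec. 11-5. employees 52 > 50 → Trade Registration not required.
Sec. 11-6. years in business 23 ≥ 7 → New Business Certificate not required.
Sec. 11-7. does not dispense prescription medication → Regulatory Authorization not required.
Sec. 11-8. employees 52 < 102 → Municipal Certificate not required.
Sec. 11-9. years in business 23 ≥ 19 → General Business Authorization not required.

None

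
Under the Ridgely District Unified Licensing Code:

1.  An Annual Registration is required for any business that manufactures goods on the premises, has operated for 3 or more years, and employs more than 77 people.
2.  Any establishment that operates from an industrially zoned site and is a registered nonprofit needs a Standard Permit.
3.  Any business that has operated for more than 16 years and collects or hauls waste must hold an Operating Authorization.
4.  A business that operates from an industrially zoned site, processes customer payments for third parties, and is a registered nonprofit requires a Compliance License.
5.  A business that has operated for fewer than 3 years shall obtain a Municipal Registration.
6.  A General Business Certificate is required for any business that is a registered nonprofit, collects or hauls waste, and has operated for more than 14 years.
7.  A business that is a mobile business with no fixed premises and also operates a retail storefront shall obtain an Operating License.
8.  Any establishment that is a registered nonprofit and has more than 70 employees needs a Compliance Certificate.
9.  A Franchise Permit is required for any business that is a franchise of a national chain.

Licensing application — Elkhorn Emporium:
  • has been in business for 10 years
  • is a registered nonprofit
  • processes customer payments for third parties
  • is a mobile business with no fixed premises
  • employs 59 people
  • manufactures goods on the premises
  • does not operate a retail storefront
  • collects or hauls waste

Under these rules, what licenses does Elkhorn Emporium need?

1. manufactures goods on the premises; years in business 10 ≥ 3; employees 59 ≤ 77 → Annual Registration not required.
2. is a mobile business with no fixed premises (not: operates from an industrially zoned site); is a registered nonprofit → Standard Permit not required.
3. years in business 10 ≤ 16; collects or hauls waste → Operating Authorization not required.
4. is a mobile business with no fixed premises (not: operates from an industrially zoned site); processes customer payments for third parties; is a registered nonprofit → Compliance License not required.
5. years in business 10 ≥ 3 → Municipal Registration not required.
6. is a registered nonprofit; collects or hauls waste; years in business 10 ≤ 14 → General Business Certificate not required.
7. is a mobile business with no fixed premises; does not operate a retail storefront → Operating License not required.
8. is a registered nonprofit; employees 59 ≤ 70 → Compliance Certificate not required.
9. is a registered nonprofit (not: is a franchise of a national chain) → Franchise Permit not required.

None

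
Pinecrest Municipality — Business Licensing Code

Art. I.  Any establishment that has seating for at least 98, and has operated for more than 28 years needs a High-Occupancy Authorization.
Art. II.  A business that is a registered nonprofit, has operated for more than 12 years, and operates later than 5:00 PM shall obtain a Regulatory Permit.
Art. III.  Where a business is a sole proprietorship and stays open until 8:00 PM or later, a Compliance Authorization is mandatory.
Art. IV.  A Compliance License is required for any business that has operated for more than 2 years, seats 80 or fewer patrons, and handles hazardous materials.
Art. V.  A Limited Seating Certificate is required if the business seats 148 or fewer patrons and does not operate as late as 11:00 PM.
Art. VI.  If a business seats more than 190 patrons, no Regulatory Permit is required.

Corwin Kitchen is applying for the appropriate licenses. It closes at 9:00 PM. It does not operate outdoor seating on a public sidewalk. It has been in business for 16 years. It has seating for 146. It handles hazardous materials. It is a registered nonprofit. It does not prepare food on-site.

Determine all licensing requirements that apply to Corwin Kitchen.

Limited Seating Certificate, Regulatory Permit

Art. I. seating 146 ≥ 98; years in business 16 ≤ 28 → High-Occupancy Authorization not required.
Art. II. is a registered nonprofit; years in business 16 > 12; closes 9:00 PM, after 5:00 PM → Regulatory Permit required.
Art. III. is a registered nonprofit (not: is a sole proprietorship); closes 9:00 PM, after 8:00 PM → Compliance Authorization not required.
Art. IV. years in business 16 > 2; seating 146 > 80; handles hazardous materials → Compliance License not required.
Art. V. seating 146 ≤ 148; closes 9:00 PM, at/before 11:00 PM → Limited Seating Certificate required.
Art. VI. seating 146 ≤ 190 → Regulatory Permit exemption does not apply.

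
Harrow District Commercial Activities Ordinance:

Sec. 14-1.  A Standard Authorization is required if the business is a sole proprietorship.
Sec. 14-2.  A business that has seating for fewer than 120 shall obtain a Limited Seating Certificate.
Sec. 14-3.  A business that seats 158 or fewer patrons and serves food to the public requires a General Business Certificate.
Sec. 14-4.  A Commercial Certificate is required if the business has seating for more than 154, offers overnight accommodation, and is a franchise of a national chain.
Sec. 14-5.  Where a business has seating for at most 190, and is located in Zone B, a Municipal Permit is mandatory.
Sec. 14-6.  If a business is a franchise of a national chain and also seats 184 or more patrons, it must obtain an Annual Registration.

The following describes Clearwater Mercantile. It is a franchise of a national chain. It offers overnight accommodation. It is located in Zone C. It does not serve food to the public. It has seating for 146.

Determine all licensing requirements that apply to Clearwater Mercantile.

None

Sec. 14-1. is a franchise of a national chain (not: is a sole proprietorship) → Standard Authorization not required.
Sec. 14-2. seating 146 ≥ 120 → Limited Seating Certificate not required.
Sec. 14-3. seating 146 ≤ 158; does not serve food to the public → General Business Certificate not required.
Sec. 14-4. seating 146 ≤ 154; offers overnight accommodation; is a franchise of a national chain → Commercial Certificate not required.
Sec. 14-5. seating 146 ≤ 190; is located in Zone C (not: is located in Zone B) → Municipal Permit not required.
Sec. 14-6. is a franchise of a national chain; seating 146 < 184 → Annual Registration not required.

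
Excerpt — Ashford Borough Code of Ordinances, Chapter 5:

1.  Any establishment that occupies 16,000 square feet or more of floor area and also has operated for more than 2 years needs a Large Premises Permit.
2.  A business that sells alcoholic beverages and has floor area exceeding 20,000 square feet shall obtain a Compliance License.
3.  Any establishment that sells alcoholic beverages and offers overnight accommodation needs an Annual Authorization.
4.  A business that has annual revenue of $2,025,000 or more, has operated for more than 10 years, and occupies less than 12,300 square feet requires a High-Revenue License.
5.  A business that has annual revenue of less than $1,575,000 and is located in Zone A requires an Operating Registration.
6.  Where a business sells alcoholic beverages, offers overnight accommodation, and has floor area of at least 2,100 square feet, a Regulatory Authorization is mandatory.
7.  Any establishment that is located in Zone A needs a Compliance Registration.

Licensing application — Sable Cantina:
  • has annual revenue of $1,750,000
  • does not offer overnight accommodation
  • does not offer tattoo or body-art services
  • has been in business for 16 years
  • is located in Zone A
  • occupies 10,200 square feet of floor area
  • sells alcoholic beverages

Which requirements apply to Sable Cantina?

1. floor area 10,200 square feet < 16,000 square feet; years in business 16 > 2 → Large Premises Permit not required.
2. sells alcoholic beverages; floor area 10,200 square feet ≤ 20,000 square feet → Compliance License not required.
3. sells alcoholic beverages; does not offer overnight accommodation → Annual Authorization not required.
4. revenue $1,750,000 < $2,025,000; years in business 16 > 10; floor area 10,200 square feet < 12,300 square feet → High-Revenue License not required.
5. revenue $1,750,000 ≥ $1,575,000; is located in Zone A → Operating Registration not required.
6. sells alcoholic beverages; does not offer overnight accommodation; floor area 10,200 square feet ≥ 2,100 square feet → Regulatory Authorization not required.
7. is located in Zone A → Compliance Registration required.

Compliance Registration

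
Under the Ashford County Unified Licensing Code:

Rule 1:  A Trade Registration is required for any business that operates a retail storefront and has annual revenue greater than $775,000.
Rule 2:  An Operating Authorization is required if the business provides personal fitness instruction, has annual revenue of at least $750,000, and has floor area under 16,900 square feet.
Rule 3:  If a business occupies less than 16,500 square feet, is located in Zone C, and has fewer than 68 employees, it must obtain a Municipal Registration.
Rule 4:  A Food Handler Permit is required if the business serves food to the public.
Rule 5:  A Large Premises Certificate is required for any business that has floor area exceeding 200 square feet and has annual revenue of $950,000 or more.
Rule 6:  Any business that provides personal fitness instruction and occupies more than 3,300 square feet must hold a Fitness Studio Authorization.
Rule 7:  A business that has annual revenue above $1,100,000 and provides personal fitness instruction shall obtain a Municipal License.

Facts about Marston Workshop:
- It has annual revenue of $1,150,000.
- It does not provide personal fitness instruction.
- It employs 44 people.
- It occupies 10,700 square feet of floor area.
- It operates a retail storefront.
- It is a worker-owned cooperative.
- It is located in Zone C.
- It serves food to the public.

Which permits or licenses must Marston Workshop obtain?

Food Handler Permit, Large Premises Certificate, Municipal Registration, Trade Registration

Rule 1: operates a retail storefront; revenue $1,150,000 > $775,000 → Trade Registration required.
Rule 2: does not provide personal fitness instruction; revenue $1,150,000 ≥ $750,000; floor area 10,700 square feet < 16,900 square feet → Operating Authorization not required.
Rule 3: floor area 10,700 square feet < 16,500 square feet; is located in Zone C; employees 44 < 68 → Municipal Registration required.
Rule 4: serves food to the public → Food Handler Permit required.
Rule 5: floor area 10,700 square feet > 200 square feet; revenue $1,150,000 ≥ $950,000 → Large Premises Certificate required.
Rule 6: does not provide personal fitness instruction; floor area 10,700 square feet > 3,300 square feet → Fitness Studio Authorization not required.
Rule 7: revenue $1,150,000 > $1,100,000; does not provide personal fitness instruction → Municipal License not required.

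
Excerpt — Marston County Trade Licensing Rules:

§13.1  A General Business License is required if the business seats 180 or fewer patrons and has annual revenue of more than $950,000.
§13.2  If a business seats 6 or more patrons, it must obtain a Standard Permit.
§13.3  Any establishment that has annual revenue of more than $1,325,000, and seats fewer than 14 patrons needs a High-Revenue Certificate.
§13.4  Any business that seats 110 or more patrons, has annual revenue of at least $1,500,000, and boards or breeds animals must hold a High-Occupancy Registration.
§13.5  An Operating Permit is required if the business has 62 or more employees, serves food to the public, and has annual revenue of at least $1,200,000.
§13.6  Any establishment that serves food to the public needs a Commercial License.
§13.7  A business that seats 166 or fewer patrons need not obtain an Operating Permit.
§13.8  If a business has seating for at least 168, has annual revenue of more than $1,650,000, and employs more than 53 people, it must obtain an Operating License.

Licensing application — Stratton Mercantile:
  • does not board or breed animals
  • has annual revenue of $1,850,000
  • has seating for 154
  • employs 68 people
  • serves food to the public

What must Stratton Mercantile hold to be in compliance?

§13.1 seating 154 ≤ 180; revenue $1,850,000 > $950,000 → General Business License required.
§13.2 seating 154 ≥ 6 → Standard Permit required.
§13.3 revenue $1,850,000 > $1,325,000; seating 154 ≥ 14 → High-Revenue Certificate not required.
§13.4 seating 154 ≥ 110; revenue $1,850,000 ≥ $1,500,000; does not board or breed animals → High-Occupancy Registration not required.
§13.5 employees 68 ≥ 62; serves food to the public; revenue $1,850,000 ≥ $1,200,000 → Operating Permit required.
§13.6 serves food to the public → Commercial License required.
§13.7 seating 154 ≤ 166 → exempt from Operating Permit.
§13.8 seating 154 < 168; revenue $1,850,000 > $1,650,000; employees 68 > 53 → Operating License not required.

Commercial License, General Business License, Standard Permit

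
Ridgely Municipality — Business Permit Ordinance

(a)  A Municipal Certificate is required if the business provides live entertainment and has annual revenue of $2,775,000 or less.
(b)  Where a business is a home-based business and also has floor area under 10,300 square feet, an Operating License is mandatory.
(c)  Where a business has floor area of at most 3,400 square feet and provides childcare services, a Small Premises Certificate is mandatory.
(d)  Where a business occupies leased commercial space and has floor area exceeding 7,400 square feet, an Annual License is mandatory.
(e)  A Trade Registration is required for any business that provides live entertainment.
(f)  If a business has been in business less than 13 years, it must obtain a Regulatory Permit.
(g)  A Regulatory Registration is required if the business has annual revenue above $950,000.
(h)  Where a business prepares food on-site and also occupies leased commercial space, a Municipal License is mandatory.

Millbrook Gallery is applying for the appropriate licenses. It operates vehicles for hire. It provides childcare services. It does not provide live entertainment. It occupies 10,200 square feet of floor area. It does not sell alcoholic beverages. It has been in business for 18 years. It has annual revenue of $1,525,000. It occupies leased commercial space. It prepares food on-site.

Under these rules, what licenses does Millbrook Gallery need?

(a) does not provide live entertainment; revenue $1,525,000 ≤ $2,775,000 → Municipal Certificate not required.
(b) occupies leased commercial space (not: is a home-based business); floor area 10,200 square feet < 10,300 square feet → Operating License not required.
(c) floor area 10,200 square feet > 3,400 square feet; provides childcare services → Small Premises Certificate not required.
(d) occupies leased commercial space; floor area 10,200 square feet > 7,400 square feet → Annual License required.
(e) does not provide live entertainment → Trade Registration not required.
(f) years in business 18 ≥ 13 → Regulatory Permit not required.
(g) revenue $1,525,000 > $950,000 → Regulatory Registration required.
(h) prepares food on-site; occupies leased commercial space → Municipal License required.

Annual License, Municipal License, Regulatory Registration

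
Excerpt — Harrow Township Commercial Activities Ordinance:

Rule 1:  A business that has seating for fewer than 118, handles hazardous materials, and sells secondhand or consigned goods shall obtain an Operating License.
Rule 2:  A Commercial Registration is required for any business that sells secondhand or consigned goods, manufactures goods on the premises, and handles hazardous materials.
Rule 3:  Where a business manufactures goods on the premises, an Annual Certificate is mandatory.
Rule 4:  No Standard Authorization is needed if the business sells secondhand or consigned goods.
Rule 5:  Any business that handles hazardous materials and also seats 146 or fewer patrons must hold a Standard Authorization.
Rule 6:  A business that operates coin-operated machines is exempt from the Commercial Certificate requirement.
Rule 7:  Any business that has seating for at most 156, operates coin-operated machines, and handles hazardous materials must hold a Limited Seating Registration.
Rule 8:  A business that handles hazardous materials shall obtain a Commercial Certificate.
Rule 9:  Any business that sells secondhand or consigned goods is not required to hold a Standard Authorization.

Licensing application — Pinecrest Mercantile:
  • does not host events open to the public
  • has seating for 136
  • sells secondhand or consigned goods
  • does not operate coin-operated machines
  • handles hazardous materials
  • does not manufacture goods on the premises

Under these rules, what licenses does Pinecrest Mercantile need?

Commercial Certificate

Rule 1: seating 136 ≥ 118; handles hazardous materials; sells secondhand or consigned goods → Operating License not required.
Rule 2: sells secondhand or consigned goods; does not manufacture goods on the premises; handles hazardous materials → Commercial Registration not required.
Rule 3: does not manufacture goods on the premises → Annual Certificate not required.
Rule 4: sells secondhand or consigned goods → exempt from Standard Authorization.
Rule 5: handles hazardous materials; seating 136 ≤ 146 → Standard Authorization required.
Rule 6: does not operate coin-operated machines → Commercial Certificate exemption does not apply.
Rule 7: seating 136 ≤ 156; does not operate coin-operated machines; handles hazardous materials → Limited Seating Registration not required.
Rule 8: handles hazardous materials → Commercial Certificate required.
Rule 9: sells secondhand or consigned goods → exempt from Standard Authorization.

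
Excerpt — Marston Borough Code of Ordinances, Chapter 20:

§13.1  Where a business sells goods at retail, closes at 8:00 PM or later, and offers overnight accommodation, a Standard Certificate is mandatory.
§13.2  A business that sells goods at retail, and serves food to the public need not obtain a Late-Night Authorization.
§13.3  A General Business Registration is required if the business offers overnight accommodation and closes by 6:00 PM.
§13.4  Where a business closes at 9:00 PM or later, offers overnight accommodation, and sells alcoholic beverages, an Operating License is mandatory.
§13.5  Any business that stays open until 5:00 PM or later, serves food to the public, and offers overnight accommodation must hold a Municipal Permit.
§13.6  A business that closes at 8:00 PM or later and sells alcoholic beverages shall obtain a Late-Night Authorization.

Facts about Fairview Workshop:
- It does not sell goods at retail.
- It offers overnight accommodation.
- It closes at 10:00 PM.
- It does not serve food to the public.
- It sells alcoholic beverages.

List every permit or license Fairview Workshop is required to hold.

§13.1 does not sell goods at retail; closes 10:00 PM, after 8:00 PM; offers overnight accommodation → Standard Certificate not required.
§13.2 does not sell goods at retail; does not serve food to the public → Late-Night Authorization exemption does not apply.
§13.3 offers overnight accommodation; closes 10:00 PM, after 6:00 PM → General Business Registration not required.
§13.4 closes 10:00 PM, after 9:00 PM; offers overnight accommodation; sells alcoholic beverages → Operating License required.
§13.5 closes 10:00 PM, after 5:00 PM; does not serve food to the public; offers overnight accommodation → Municipal Permit not required.
§13.6 closes 10:00 PM, after 8:00 PM; sells alcoholic beverages → Late-Night Authorization required.

Late-Night Authorization, Operating License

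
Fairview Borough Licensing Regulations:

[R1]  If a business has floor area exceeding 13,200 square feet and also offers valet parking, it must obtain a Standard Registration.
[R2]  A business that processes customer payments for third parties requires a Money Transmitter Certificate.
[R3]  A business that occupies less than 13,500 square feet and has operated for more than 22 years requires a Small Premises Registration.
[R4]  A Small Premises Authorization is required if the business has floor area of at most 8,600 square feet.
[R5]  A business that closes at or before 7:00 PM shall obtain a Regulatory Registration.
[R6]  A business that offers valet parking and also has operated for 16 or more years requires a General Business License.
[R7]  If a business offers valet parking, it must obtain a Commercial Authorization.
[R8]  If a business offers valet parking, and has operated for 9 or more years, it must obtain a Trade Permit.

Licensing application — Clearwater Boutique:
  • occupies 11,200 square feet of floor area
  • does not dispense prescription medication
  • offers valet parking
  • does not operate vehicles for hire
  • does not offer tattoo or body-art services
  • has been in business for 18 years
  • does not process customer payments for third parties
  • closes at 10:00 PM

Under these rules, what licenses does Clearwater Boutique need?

[R1] floor area 11,200 square feet ≤ 13,200 square feet; offers valet parking → Standard Registration not required.
[R2] does not process customer payments for third parties → Money Transmitter Certificate not required.
[R3] floor area 11,200 square feet < 13,500 square feet; years in business 18 ≤ 22 → Small Premises Registration not required.
[R4] floor area 11,200 square feet > 8,600 square feet → Small Premises Authorization not required.
[R5] closes 10:00 PM, after 7:00 PM → Regulatory Registration not required.
[R6] offers valet parking; years in business 18 ≥ 16 → General Business License required.
[R7] offers valet parking → Commercial Authorization required.
[R8] offers valet parking; years in business 18 ≥ 9 → Trade Permit required.

Commercial Authorization, General Business License, Trade Permit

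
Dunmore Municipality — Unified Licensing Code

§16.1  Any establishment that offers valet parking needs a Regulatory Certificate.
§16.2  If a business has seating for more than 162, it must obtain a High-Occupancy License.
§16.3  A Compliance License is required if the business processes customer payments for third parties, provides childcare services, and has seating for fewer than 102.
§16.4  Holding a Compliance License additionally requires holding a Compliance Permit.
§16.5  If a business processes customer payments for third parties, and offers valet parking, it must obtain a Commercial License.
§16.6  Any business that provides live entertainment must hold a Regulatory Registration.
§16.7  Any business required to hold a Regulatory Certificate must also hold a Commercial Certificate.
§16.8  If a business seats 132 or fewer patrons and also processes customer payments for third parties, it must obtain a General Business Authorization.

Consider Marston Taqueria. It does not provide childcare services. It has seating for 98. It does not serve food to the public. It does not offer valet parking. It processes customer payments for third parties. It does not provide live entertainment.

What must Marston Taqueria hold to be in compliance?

§16.1 does not offer valet parking → Regulatory Certificate not required.
§16.2 seating 98 ≤ 162 → High-Occupancy License not required.
§16.3 processes customer payments for third parties; does not provide childcare services; seating 98 < 102 → Compliance License not required.
§16.4 Compliance License is not required → no effect.
§16.5 processes customer payments for third parties; does not offer valet parking → Commercial License not required.
§16.6 does not provide live entertainment → Regulatory Registration not required.
§16.7 Regulatory Certificate is not required → no effect.
§16.8 seating 98 ≤ 132; processes customer payments for third parties → General Business Authorization required.

General Business Authorization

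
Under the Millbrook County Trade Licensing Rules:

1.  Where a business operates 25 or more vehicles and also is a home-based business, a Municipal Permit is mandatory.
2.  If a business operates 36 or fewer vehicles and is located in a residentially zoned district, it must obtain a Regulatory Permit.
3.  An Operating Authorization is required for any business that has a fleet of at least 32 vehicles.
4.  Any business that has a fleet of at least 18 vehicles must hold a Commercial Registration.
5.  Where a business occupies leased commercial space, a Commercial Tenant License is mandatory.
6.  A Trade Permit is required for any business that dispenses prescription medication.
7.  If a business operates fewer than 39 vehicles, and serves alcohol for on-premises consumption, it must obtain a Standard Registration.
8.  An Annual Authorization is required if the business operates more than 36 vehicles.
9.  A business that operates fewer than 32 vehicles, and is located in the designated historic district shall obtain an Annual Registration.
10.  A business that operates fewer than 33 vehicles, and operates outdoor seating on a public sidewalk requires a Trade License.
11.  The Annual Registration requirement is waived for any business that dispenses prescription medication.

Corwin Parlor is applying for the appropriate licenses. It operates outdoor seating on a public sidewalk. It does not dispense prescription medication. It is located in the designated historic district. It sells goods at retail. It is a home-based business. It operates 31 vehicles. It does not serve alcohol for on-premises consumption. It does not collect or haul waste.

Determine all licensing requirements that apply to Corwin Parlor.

Annual Registration, Commercial Registration, Municipal Permit, Trade License

1. vehicles 31 ≥ 25; is a home-based business → Municipal Permit required.
2. vehicles 31 ≤ 36; is located in the designated historic district (not: is located in a residentially zoned district) → Regulatory Permit not required.
3. vehicles 31 < 32 → Operating Authorization not required.
4. vehicles 31 ≥ 18 → Commercial Registration required.
5. is a home-based business (not: occupies leased commercial space) → Commercial Tenant License not required.
6. does not dispense prescription medication → Trade Permit not required.
7. vehicles 31 < 39; does not serve alcohol for on-premises consumption → Standard Registration not required.
8. vehicles 31 ≤ 36 → Annual Authorization not required.
9. vehicles 31 < 32; is located in the designated historic district → Annual Registration required.
10. vehicles 31 < 33; operates outdoor seating on a public sidewalk → Trade License required.
11. does not dispense prescription medication → Annual Registration exemption does not apply.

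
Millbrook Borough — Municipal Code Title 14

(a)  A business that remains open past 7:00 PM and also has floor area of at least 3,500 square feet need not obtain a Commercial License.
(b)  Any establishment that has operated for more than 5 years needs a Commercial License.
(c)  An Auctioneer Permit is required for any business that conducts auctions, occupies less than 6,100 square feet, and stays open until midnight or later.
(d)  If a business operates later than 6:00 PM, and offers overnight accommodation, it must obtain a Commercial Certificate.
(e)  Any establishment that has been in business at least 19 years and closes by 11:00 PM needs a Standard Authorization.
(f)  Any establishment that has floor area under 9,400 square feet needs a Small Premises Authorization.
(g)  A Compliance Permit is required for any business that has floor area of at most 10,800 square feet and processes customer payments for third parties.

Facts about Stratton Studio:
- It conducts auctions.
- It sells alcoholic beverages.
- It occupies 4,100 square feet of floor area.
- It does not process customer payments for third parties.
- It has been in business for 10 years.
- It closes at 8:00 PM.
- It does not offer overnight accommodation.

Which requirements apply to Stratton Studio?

Small Premises Authorization

(a) closes 8:00 PM, after 7:00 PM; floor area 4,100 square feet ≥ 3,500 square feet → exempt from Commercial License.
(b) years in business 10 > 5 → Commercial License required.
(c) conducts auctions; floor area 4,100 square feet < 6,100 square feet; closes 8:00 PM, at/before midnight → Auctioneer Permit not required.
(d) closes 8:00 PM, after 6:00 PM; does not offer overnight accommodation → Commercial Certificate not required.
(e) years in business 10 < 19; closes 8:00 PM, at/before 11:00 PM → Standard Authorization not required.
(f) floor area 4,100 square feet < 9,400 square feet → Small Premises Authorization required.
(g) floor area 4,100 square feet ≤ 10,800 square feet; does not process customer payments for third parties → Compliance Permit not required.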